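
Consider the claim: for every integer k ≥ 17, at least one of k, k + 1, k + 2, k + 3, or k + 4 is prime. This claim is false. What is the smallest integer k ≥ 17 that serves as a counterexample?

k = 24

Check each integer k ≥ 17 in order until k, k + 1, k + 2, k + 3, k + 4 are all composite.
k = 17: 17 is prime.
k = 18: 19 is prime.
k = 19: 19 is prime.
k = 20: 23 is prime.
k = 21: 23 is prime.
k = 22: 23 is prime.
k = 23: 23 is prime.
k = 24: 24 = 2 × 12; 25 = 5 × 5; 26 = 2 × 13; 27 = 3 × 9; 28 = 2 × 14 — all composite.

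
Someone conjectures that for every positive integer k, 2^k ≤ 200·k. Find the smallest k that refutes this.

k = 12

Check each positive integer k in order until 2^k > 200·k.
For k = 1, 2, 3, 4, …, 9, 10, 11 the conclusion holds.
k = 12: 2^k = 4096 and 200·k = 2400, so 4096 > 2400.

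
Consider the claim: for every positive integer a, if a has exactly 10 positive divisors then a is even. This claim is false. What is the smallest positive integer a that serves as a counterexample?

a = 405

For a = 48, 80, 112, 162, 176, 208, 272, 304, 368 the conclusion holds.
a = 405: divisors of 405: 10 divisors; 405 is odd.
So a = 405 is the smallest counterexample.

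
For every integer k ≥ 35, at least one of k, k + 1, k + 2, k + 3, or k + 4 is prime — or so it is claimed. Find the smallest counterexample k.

We need the least integer k ≥ 35 for which k, k + 1, k + 2, k + 3, k + 4 are all composite.
The first 13 eligible values, up to k = 47, all satisfy the conclusion.
k = 48: 48 = 2 × 24; 49 = 7 × 7; 50 = 2 × 25; 51 = 3 × 17; 52 = 2 × 26 — all composite.
Hence k = 48 is a counterexample.

k = 48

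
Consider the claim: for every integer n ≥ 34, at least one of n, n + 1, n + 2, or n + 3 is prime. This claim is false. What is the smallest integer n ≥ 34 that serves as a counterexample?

n = 48

We need the least integer n ≥ 34 for which n, n + 1, n + 2, n + 3 are all composite.
For n = 34, 35, 36, 37, …, 45, 46, 47 the conclusion holds.
n = 48: 48 = 2 × 24; 49 = 7 × 7; 50 = 2 × 25; 51 = 3 × 17 — all composite.
Thus n = 48 disproves the claim, and no smaller n works.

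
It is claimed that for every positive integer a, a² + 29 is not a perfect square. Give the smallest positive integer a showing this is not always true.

We need the least positive integer a for which a² + 29 is a perfect square.
The first 13 eligible values, up to a = 13, all satisfy the conclusion.
a = 14: 14² + 29 = 225 = 15², a perfect square.

a = 14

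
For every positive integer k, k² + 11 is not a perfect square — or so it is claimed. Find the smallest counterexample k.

k = 5

We need the least positive integer k for which k² + 11 is a perfect square.
k = 1: 1² + 11 = 12, not a perfect square.
k = 2: 2² + 11 = 15, not a perfect square.
k = 3: 3² + 11 = 20, not a perfect square.
k = 4: 4² + 11 = 27, not a perfect square.
k = 5: 5² + 11 = 36 = 6², a perfect square.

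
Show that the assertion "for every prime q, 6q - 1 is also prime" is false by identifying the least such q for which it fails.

q = 11

q = 2: 6q - 1 = 11, prime.
q = 3: 6q - 1 = 17, prime.
q = 5: 6q - 1 = 29, prime.
q = 7: 6q - 1 = 41, prime.
q = 11: 6q - 1 = 65 = 5 × 13, not prime.
So q = 11 is the smallest counterexample.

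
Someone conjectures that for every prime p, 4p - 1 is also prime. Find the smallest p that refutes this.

p = 7

Check each prime p in order until 4p - 1 is not prime.
p = 2: 4p - 1 = 7, prime.
p = 3: 4p - 1 = 11, prime.
p = 5: 4p - 1 = 19, prime.
p = 7: 4p - 1 = 27 = 3 × 9, not prime.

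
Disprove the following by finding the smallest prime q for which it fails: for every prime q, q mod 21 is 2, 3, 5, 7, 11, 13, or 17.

q = 19

Check each prime q in order until the claim fails.
q = 2: 2 mod 21 = 2.
q = 3: 3 mod 21 = 3.
q = 5: 5 mod 21 = 5.
q = 7: 7 mod 21 = 7.
q = 11: 11 mod 21 = 11.
q = 13: 13 mod 21 = 13.
q = 17: 17 mod 21 = 17.
q = 19: 19 mod 21 = 19 — not in {2, 3, 5, 7, 11, 13, 17}.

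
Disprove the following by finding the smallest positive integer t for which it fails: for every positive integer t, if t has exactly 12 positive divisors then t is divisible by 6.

t = 140

For t = 60, 72, 84, 90, 96, 108, 126, 132 the conclusion holds.
t = 140: τ(140) = 12; 140 mod 6 = 2.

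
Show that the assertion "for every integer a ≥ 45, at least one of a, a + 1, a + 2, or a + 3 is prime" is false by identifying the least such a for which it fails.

a = 48

a = 45: 47 is prime.
a = 46: 47 is prime.
a = 47: 47 is prime.
a = 48: 48 = 2 × 24; 49 = 7 × 7; 50 = 2 × 25; 51 = 3 × 17 — all composite.
Hence a = 48 is a counterexample.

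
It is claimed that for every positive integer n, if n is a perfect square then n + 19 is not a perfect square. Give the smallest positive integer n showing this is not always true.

n = 81

We need the least positive integer n for which n is a perfect square but n + 19 is a perfect square.
For n = 1, 4, 9, 16, 25, 36, 49, 64 the conclusion holds.
n = 81: 81 = 9² and 81 + 19 = 100 = 10².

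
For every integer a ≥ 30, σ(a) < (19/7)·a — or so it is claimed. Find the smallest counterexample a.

a = 60

We need the least integer a ≥ 30 for which the claim fails.
The first 30 eligible values, up to a = 59, all satisfy the conclusion.
a = 60: σ(60) = 168; 168 ≥ 1140/7.
Hence a = 60 is a counterexample.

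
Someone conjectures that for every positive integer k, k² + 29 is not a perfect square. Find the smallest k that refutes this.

k = 14

A counterexample is any positive integer k such that k² + 29 is a perfect square; we check each in order.
For k = 1, 2, 3, 4, …, 11, 12, 13 the conclusion holds.
k = 14: 14² + 29 = 225 = 15², a perfect square.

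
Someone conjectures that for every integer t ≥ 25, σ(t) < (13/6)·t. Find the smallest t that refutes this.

t = 30

Check each integer t ≥ 25 in order until the claim fails.
The first 5 eligible values, up to t = 29, all satisfy the conclusion.
t = 30: σ(30) = 72; 72 ≥ 65.
Thus t = 30 disproves the claim, and no smaller t works.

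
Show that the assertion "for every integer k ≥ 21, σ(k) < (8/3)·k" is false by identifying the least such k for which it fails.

Check each integer k ≥ 21 in order until the claim fails.
For k = 21, 22, 23, 24, …, 57, 58, 59 the conclusion holds.
k = 60: σ(60) = 168; 168 ≥ 160.
So k = 60 is the smallest counterexample.

k = 60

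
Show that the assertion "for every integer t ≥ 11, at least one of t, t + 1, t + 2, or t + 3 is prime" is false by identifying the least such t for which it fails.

t = 24

We need the least integer t ≥ 11 for which t, t + 1, t + 2, t + 3 are all composite.
For t = 11, 12, 13, 14, …, 21, 22, 23 the conclusion holds.
t = 24: 24 = 2 × 12; 25 = 5 × 5; 26 = 2 × 13; 27 = 3 × 9 — all composite.
So t = 24 is the smallest counterexample.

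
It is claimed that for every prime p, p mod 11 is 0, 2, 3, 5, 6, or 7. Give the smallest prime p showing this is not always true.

p = 19

A counterexample is any prime p such that the claim fails; we check each in order.
For p = 2, 3, 5, 7, 11, 13, 17 the conclusion holds.
p = 19: 19 mod 11 = 8 — not in {0, 2, 3, 5, 6, 7}.
So p = 19 is the smallest counterexample.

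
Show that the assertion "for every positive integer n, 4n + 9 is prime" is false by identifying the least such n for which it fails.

n = 3

n = 1: 4n + 9 = 13, prime.
n = 2: 4n + 9 = 17, prime.
n = 3: 4n + 9 = 21 = 3 × 7, composite.
So n = 3 is the smallest counterexample.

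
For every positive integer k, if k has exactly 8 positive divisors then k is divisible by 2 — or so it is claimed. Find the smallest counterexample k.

For k = 24, 30, 40, 42, …, 88, 102, 104 the conclusion holds.
k = 105: τ(105) = 8; 105 mod 2 = 1.
Hence k = 105 is a counterexample.

k = 105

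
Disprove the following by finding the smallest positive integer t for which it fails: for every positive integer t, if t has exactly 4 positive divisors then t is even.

For t = 6, 8, 10, 14 the conclusion holds.
t = 15: divisors of 15: 1, 3, 5, 15; 15 is odd.
Hence t = 15 is a counterexample.

t = 15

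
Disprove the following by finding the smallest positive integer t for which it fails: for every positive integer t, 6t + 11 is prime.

t = 4

We need the least positive integer t for which 6t + 11 is not prime.
For t = 1, 2, 3 the conclusion holds.
t = 4: 6t + 11 = 35 = 5 × 7, composite.
Thus t = 4 disproves the claim, and no smaller t works.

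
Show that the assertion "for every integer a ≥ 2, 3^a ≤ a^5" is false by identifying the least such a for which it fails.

For a = 2, 3, 4, 5, 6, 7, 8, 9, 10 the conclusion holds.
a = 11: 3^a = 177147 and a^5 = 161051, so 177147 > 161051.
So a = 11 is the smallest counterexample.

a = 11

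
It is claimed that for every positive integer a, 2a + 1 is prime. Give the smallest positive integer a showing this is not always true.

a = 4

A counterexample is any positive integer a such that 2a + 1 is not prime; we check each in order.
a = 1: 2a + 1 = 3, prime.
a = 2: 2a + 1 = 5, prime.
a = 3: 2a + 1 = 7, prime.
a = 4: 2a + 1 = 9 = 3 × 3, composite.
So a = 4 is the smallest counterexample.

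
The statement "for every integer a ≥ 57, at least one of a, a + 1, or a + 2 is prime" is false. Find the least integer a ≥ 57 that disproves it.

a = 62

We need the least integer a ≥ 57 for which a, a + 1, a + 2 are all composite.
a = 57: 59 is prime.
a = 58: 59 is prime.
a = 59: 59 is prime.
a = 60: 61 is prime.
a = 61: 61 is prime.
a = 62: 62 = 2 × 31; 63 = 3 × 21; 64 = 2 × 32 — all composite.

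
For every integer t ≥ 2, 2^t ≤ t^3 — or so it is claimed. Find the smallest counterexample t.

t = 10

The first 8 eligible values, up to t = 9, all satisfy the conclusion.
t = 10: 2^t = 1024 and t^3 = 1000, so 1024 > 1000.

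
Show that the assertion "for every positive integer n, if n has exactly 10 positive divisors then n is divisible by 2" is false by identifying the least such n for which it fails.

Check each positive integer n in order until n has exactly 10 positive divisors but n is not divisible by 2.
For n = 48, 80, 112, 162, 176, 208, 272, 304, 368 the conclusion holds.
n = 405: τ(405) = 10; 405 mod 2 = 1.
Hence n = 405 is a counterexample.

n = 405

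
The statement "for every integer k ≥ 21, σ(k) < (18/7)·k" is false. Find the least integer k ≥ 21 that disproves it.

k = 48

We need the least integer k ≥ 21 for which the claim fails.
For k = 21, 22, 23, 24, …, 45, 46, 47 the conclusion holds.
k = 48: σ(48) = 124; 124 ≥ 864/7.
Hence k = 48 is a counterexample.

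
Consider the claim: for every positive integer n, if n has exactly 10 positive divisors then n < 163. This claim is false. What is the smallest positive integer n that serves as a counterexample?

A counterexample is any positive integer n such that n has exactly 10 positive divisors but the claim fails; we check each in order.
n = 48: τ(48) = 10; 48 < 163.
n = 80: τ(80) = 10; 80 < 163.
n = 112: τ(112) = 10; 112 < 163.
n = 162: τ(162) = 10; 162 < 163.
n = 176: τ(176) = 10; 176 ≥ 163.
So n = 176 is the smallest counterexample.

n = 176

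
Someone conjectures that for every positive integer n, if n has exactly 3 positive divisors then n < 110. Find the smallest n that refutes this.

n = 121

A counterexample is any positive integer n such that n has exactly 3 positive divisors but the claim fails; we check each in order.
For n = 4, 9, 25, 49 the conclusion holds.
n = 121: τ(121) = 3; 121 ≥ 110.
Hence n = 121 is a counterexample.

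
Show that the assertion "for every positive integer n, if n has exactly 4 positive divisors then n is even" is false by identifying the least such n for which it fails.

n = 15

n = 6: divisors of 6: 1, 2, 3, 6; 6 is even.
n = 8: divisors of 8: 1, 2, 4, 8; 8 is even.
n = 10: divisors of 10: 1, 2, 5, 10; 10 is even.
n = 14: divisors of 14: 1, 2, 7, 14; 14 is even.
n = 15: divisors of 15: 1, 3, 5, 15; 15 is odd.
So n = 15 is the smallest counterexample.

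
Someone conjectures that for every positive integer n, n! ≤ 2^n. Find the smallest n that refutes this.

n = 4

Check each positive integer n in order until n! > 2^n.
For n = 1, 2, 3 the conclusion holds.
n = 4: n! = 24 and 2^n = 16, so 24 > 16.
Thus n = 4 disproves the claim, and no smaller n works.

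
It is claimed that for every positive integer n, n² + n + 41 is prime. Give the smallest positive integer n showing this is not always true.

The first 39 eligible values, up to n = 39, all satisfy the conclusion.
n = 40: n² + n + 41 = 1681 = 41 × 41, composite.

n = 40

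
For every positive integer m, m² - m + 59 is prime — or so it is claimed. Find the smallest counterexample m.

We need the least positive integer m for which m² - m + 59 is not prime.
For m = 1, 2 the conclusion holds.
m = 3: m² - m + 59 = 65 = 5 × 13, composite.
So m = 3 is the smallest counterexample.

m = 3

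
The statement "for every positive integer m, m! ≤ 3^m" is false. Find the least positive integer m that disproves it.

A counterexample is any positive integer m such that m! > 3^m; we check each in order.
For m = 1, 2, 3, 4, 5, 6 the conclusion holds.
m = 7: m! = 5040 and 3^m = 2187, so 5040 > 2187.
Thus m = 7 disproves the claim, and no smaller m works.

m = 7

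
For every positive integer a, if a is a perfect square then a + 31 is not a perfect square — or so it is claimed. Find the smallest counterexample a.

a = 225

Check each positive integer a in order until a is a perfect square but a + 31 is a perfect square.
The first 14 eligible values, up to a = 196, all satisfy the conclusion.
a = 225: 225 = 15² and 225 + 31 = 256 = 16².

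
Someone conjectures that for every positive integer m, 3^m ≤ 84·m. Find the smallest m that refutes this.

m = 6

We need the least positive integer m for which 3^m > 84·m.
m = 1: 3^m = 3 and 84·m = 84, so 3 ≤ 84.
m = 2: 3^m = 9 and 84·m = 168, so 9 ≤ 168.
m = 3: 3^m = 27 and 84·m = 252, so 27 ≤ 252.
m = 4: 3^m = 81 and 84·m = 336, so 81 ≤ 336.
m = 5: 3^m = 243 and 84·m = 420, so 243 ≤ 420.
m = 6: 3^m = 729 and 84·m = 504, so 729 > 504.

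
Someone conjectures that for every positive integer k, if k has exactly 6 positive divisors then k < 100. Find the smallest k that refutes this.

Check each positive integer k in order until k has exactly 6 positive divisors but the claim fails.
The first 16 eligible values, up to k = 99, all satisfy the conclusion.
k = 116: τ(116) = 6; 116 ≥ 100.

k = 116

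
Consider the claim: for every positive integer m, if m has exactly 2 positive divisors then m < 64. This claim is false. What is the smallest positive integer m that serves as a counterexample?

We need the least positive integer m for which m has exactly 2 positive divisors but the claim fails.
The first 18 eligible values, up to m = 61, all satisfy the conclusion.
m = 67: τ(67) = 2; 67 ≥ 64.
Thus m = 67 disproves the claim, and no smaller m works.

m = 67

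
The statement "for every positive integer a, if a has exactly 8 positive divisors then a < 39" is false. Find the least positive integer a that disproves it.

We need the least positive integer a for which a has exactly 8 positive divisors but the claim fails.
For a = 24, 30 the conclusion holds.
a = 40: τ(40) = 8; 40 ≥ 39.
Hence a = 40 is a counterexample.

a = 40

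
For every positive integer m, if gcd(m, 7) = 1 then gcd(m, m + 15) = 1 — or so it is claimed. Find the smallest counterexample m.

m = 3

A counterexample is any positive integer m such that gcd(m, 7) = 1 but gcd(m, m + 15) > 1; we check each in order.
For m = 1, 2 the conclusion holds.
m = 3: gcd(3, 18) = 3.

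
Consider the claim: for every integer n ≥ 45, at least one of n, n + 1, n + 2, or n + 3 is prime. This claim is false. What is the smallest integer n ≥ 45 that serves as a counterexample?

Check each integer n ≥ 45 in order until n, n + 1, n + 2, n + 3 are all composite.
For n = 45, 46, 47 the conclusion holds.
n = 48: 48 = 2 × 24; 49 = 7 × 7; 50 = 2 × 25; 51 = 3 × 17 — all composite.

n = 48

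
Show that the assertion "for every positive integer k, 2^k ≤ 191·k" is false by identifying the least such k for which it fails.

Check each positive integer k in order until 2^k > 191·k.
For k = 1, 2, 3, 4, …, 9, 10, 11 the conclusion holds.
k = 12: 2^k = 4096 and 191·k = 2292, so 4096 > 2292.

k = 12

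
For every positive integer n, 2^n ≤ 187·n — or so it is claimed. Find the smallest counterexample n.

A counterexample is any positive integer n such that 2^n > 187·n; we check each in order.
For n = 1, 2, 3, 4, …, 9, 10, 11 the conclusion holds.
n = 12: 2^n = 4096 and 187·n = 2244, so 4096 > 2244.

n = 12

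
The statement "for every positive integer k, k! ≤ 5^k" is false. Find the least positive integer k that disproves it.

A counterexample is any positive integer k such that k! > 5^k; we check each in order.
The first 11 eligible values, up to k = 11, all satisfy the conclusion.
k = 12: k! = 479001600 and 5^k = 244140625, so 479001600 > 244140625.

k = 12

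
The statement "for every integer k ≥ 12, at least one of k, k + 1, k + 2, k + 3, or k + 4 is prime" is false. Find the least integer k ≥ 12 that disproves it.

We need the least integer k ≥ 12 for which k, k + 1, k + 2, k + 3, k + 4 are all composite.
For k = 12, 13, 14, 15, …, 21, 22, 23 the conclusion holds.
k = 24: 24 = 2 × 12; 25 = 5 × 5; 26 = 2 × 13; 27 = 3 × 9; 28 = 2 × 14 — all composite.
So k = 24 is the smallest counterexample.

k = 24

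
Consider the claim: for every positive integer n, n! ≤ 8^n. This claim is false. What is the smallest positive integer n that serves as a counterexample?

n = 20

We need the least positive integer n for which n! > 8^n.
For n = 1, 2, 3, 4, …, 17, 18, 19 the conclusion holds.
n = 20: n! = 2432902008176640000 and 8^n = 1152921504606846976, so 2432902008176640000 > 1152921504606846976.
Thus n = 20 disproves the claim, and no smaller n works.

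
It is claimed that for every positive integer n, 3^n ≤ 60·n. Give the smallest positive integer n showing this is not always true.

Check each positive integer n in order until 3^n > 60·n.
n = 1: 3^n = 3 and 60·n = 60, so 3 ≤ 60.
n = 2: 3^n = 9 and 60·n = 120, so 9 ≤ 120.
n = 3: 3^n = 27 and 60·n = 180, so 27 ≤ 180.
n = 4: 3^n = 81 and 60·n = 240, so 81 ≤ 240.
n = 5: 3^n = 243 and 60·n = 300, so 243 ≤ 300.
n = 6: 3^n = 729 and 60·n = 360, so 729 > 360.
Hence n = 6 is a counterexample.

n = 6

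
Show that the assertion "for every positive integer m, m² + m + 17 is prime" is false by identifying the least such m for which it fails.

We need the least positive integer m for which m² + m + 17 is not prime.
For m = 1, 2, 3, 4, …, 13, 14, 15 the conclusion holds.
m = 16: m² + m + 17 = 289 = 17 × 17, composite.
Hence m = 16 is a counterexample.

m = 16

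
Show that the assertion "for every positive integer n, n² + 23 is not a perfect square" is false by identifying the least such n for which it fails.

n = 11

Check each positive integer n in order until n² + 23 is a perfect square.
The first 10 eligible values, up to n = 10, all satisfy the conclusion.
n = 11: 11² + 23 = 144 = 12², a perfect square.
So n = 11 is the smallest counterexample.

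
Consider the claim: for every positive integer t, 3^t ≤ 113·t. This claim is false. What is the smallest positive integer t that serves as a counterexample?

t = 6

For t = 1, 2, 3, 4, 5 the conclusion holds.
t = 6: 3^t = 729 and 113·t = 678, so 729 > 678.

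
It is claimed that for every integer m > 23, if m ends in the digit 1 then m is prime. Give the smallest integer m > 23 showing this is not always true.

m = 51

Check each integer m > 23 in order until m ends in the digit 1 but m is not prime.
m = 31: 31 ends in 1 and is prime.
m = 41: 41 ends in 1 and is prime.
m = 51: 51 ends in 1; 51 = 3 × 17, composite.
Thus m = 51 disproves the claim, and no smaller m works.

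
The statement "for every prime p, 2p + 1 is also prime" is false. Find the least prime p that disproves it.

Check each prime p in order until 2p + 1 is not prime.
p = 2: 2p + 1 = 5, prime.
p = 3: 2p + 1 = 7, prime.
p = 5: 2p + 1 = 11, prime.
p = 7: 2p + 1 = 15 = 3 × 5, not prime.
Hence p = 7 is a counterexample.

p = 7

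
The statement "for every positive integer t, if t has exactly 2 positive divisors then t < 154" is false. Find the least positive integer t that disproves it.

We need the least positive integer t for which t has exactly 2 positive divisors but the claim fails.
The first 36 eligible values, up to t = 151, all satisfy the conclusion.
t = 157: τ(157) = 2; 157 ≥ 154.

t = 157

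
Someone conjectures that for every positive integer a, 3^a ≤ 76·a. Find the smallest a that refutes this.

For a = 1, 2, 3, 4, 5 the conclusion holds.
a = 6: 3^a = 729 and 76·a = 456, so 729 > 456.

a = 6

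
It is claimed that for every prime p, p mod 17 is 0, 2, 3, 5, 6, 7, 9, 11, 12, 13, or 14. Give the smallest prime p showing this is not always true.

A counterexample is any prime p such that the claim fails; we check each in order.
For p = 2, 3, 5, 7, …, 43, 47, 53 the conclusion holds.
p = 59: 59 mod 17 = 8 — not in {0, 2, 3, 5, 6, 7, 9, 11, 12, 13, 14}.

p = 59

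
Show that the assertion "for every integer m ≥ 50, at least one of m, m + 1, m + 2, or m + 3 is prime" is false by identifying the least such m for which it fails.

A counterexample is any integer m ≥ 50 such that m, m + 1, m + 2, m + 3 are all composite; we check each in order.
The first 4 eligible values, up to m = 53, all satisfy the conclusion.
m = 54: 54 = 2 × 27; 55 = 5 × 11; 56 = 2 × 28; 57 = 3 × 19 — all composite.
Thus m = 54 disproves the claim, and no smaller m works.

m = 54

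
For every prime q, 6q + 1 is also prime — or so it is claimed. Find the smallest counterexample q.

q = 19

We need the least prime q for which 6q + 1 is not prime.
q = 2: 6q + 1 = 13, prime.
q = 3: 6q + 1 = 19, prime.
q = 5: 6q + 1 = 31, prime.
q = 7: 6q + 1 = 43, prime.
q = 11: 6q + 1 = 67, prime.
q = 13: 6q + 1 = 79, prime.
q = 17: 6q + 1 = 103, prime.
q = 19: 6q + 1 = 115 = 5 × 23, not prime.
Thus q = 19 disproves the claim, and no smaller q works.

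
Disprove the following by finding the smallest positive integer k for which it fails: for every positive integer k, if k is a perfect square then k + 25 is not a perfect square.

We need the least positive integer k for which k is a perfect square but k + 25 is a perfect square.
For k = 1, 4, 9, 16, …, 81, 100, 121 the conclusion holds.
k = 144: 144 = 12² and 144 + 25 = 169 = 13².
Thus k = 144 disproves the claim, and no smaller k works.

k = 144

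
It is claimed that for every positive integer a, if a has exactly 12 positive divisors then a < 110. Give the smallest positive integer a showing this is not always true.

We need the least positive integer a for which a has exactly 12 positive divisors but the claim fails.
The first 6 eligible values, up to a = 108, all satisfy the conclusion.
a = 126: τ(126) = 12; 126 ≥ 110.
So a = 126 is the smallest counterexample.

a = 126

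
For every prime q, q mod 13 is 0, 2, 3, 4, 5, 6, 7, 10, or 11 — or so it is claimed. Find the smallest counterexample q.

For q = 2, 3, 5, 7, …, 37, 41, 43 the conclusion holds.
q = 47: 47 mod 13 = 8 — not in {0, 2, 3, 4, 5, 6, 7, 10, 11}.
So q = 47 is the smallest counterexample.

q = 47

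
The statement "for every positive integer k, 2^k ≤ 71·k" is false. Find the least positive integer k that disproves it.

k = 10

We need the least positive integer k for which 2^k > 71·k.
For k = 1, 2, 3, 4, 5, 6, 7, 8, 9 the conclusion holds.
k = 10: 2^k = 1024 and 71·k = 710, so 1024 > 710.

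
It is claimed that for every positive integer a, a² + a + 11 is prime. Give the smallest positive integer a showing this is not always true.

a = 10

The first 9 eligible values, up to a = 9, all satisfy the conclusion.
a = 10: a² + a + 11 = 121 = 11 × 11, composite.
Thus a = 10 disproves the claim, and no smaller a works.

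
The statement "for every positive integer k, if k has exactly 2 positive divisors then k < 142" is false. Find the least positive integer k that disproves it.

The first 34 eligible values, up to k = 139, all satisfy the conclusion.
k = 149: τ(149) = 2; 149 ≥ 142.
So k = 149 is the smallest counterexample.

k = 149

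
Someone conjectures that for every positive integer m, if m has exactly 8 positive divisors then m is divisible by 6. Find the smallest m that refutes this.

For m = 24, 30 the conclusion holds.
m = 40: τ(40) = 8; 40 mod 6 = 4.
Hence m = 40 is a counterexample.

m = 40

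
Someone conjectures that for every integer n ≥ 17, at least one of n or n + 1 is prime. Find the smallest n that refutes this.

n = 20

Check each integer n ≥ 17 in order until n, n + 1 are both composite.
n = 17: 17 is prime.
n = 18: 19 is prime.
n = 19: 19 is prime.
n = 20: 20 = 2 × 10; 21 = 3 × 7 — both composite.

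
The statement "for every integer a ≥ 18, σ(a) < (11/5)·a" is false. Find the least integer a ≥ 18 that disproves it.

a = 24

We need the least integer a ≥ 18 for which the claim fails.
For a = 18, 19, 20, 21, 22, 23 the conclusion holds.
a = 24: σ(24) = 60; 60 ≥ 264/5.
Hence a = 24 is a counterexample.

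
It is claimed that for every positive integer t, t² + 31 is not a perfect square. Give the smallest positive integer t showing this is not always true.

t = 15

We need the least positive integer t for which t² + 31 is a perfect square.
The first 14 eligible values, up to t = 14, all satisfy the conclusion.
t = 15: 15² + 31 = 256 = 16², a perfect square.
Thus t = 15 disproves the claim, and no smaller t works.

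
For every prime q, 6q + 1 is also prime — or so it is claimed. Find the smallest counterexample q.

We need the least prime q for which 6q + 1 is not prime.
The first 7 eligible values, up to q = 17, all satisfy the conclusion.
q = 19: 6q + 1 = 115 = 5 × 23, not prime.
Hence q = 19 is a counterexample.

q = 19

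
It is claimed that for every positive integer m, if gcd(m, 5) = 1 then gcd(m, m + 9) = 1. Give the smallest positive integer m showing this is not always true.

m = 3

Check each positive integer m in order until gcd(m, 5) = 1 but gcd(m, m + 9) > 1.
For m = 1, 2 the conclusion holds.
m = 3: gcd(3, 12) = 3.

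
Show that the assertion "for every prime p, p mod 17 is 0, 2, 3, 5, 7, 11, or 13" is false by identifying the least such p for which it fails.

p = 23

A counterexample is any prime p such that the claim fails; we check each in order.
For p = 2, 3, 5, 7, 11, 13, 17, 19 the conclusion holds.
p = 23: 23 mod 17 = 6 — not in {0, 2, 3, 5, 7, 11, 13}.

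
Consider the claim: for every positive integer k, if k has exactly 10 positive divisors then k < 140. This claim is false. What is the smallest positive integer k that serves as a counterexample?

k = 162

Check each positive integer k in order until k has exactly 10 positive divisors but the claim fails.
k = 48: τ(48) = 10; 48 < 140.
k = 80: τ(80) = 10; 80 < 140.
k = 112: τ(112) = 10; 112 < 140.
k = 162: τ(162) = 10; 162 ≥ 140.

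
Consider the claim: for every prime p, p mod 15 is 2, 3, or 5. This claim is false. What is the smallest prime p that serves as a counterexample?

p = 7

Check each prime p in order until the claim fails.
For p = 2, 3, 5 the conclusion holds.
p = 7: 7 mod 15 = 7 — not in {2, 3, 5}.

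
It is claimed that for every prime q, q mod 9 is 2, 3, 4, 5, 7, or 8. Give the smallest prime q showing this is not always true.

q = 19

Check each prime q in order until the claim fails.
The first 7 eligible values, up to q = 17, all satisfy the conclusion.
q = 19: 19 mod 9 = 1 — not in {2, 3, 4, 5, 7, 8}.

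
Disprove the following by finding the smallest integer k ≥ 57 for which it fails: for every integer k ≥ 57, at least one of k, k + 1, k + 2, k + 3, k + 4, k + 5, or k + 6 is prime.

k = 90

Check each integer k ≥ 57 in order until k, k + 1, k + 2, k + 3, k + 4, k + 5, k + 6 are all composite.
For k = 57, 58, 59, 60, …, 87, 88, 89 the conclusion holds.
k = 90: 90 = 2 × 45; 91 = 7 × 13; 92 = 2 × 46; 93 = 3 × 31; 94 = 2 × 47; 95 = 5 × 19; 96 = 2 × 48 — all composite.
So k = 90 is the smallest counterexample.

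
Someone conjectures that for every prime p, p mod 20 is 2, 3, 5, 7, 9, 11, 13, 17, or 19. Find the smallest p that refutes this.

p = 41

For p = 2, 3, 5, 7, …, 29, 31, 37 the conclusion holds.
p = 41: 41 mod 20 = 1 — not in {2, 3, 5, 7, 9, 11, 13, 17, 19}.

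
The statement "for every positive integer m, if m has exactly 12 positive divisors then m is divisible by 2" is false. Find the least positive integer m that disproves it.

We need the least positive integer m for which m has exactly 12 positive divisors but m is not divisible by 2.
The first 24 eligible values, up to m = 308, all satisfy the conclusion.
m = 315: τ(315) = 12; 315 mod 2 = 1.
So m = 315 is the smallest counterexample.

m = 315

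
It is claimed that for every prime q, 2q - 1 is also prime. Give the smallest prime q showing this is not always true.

Check each prime q in order until 2q - 1 is not prime.
For q = 2, 3 the conclusion holds.
q = 5: 2q - 1 = 9 = 3 × 3, not prime.

q = 5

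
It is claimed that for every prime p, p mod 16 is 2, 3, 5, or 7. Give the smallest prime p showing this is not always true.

p = 11

We need the least prime p for which the claim fails.
For p = 2, 3, 5, 7 the conclusion holds.
p = 11: 11 mod 16 = 11 — not in {2, 3, 5, 7}.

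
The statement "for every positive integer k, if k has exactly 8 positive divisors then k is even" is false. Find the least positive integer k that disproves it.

k = 105

For k = 24, 30, 40, 42, …, 88, 102, 104 the conclusion holds.
k = 105: divisors of 105: 1, 3, 5, 7, 15, 21, 35, 105; 105 is odd.
So k = 105 is the smallest counterexample.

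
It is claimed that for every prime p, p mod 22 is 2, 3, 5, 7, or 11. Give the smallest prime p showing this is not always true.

p = 13

We need the least prime p for which the claim fails.
The first 5 eligible values, up to p = 11, all satisfy the conclusion.
p = 13: 13 mod 22 = 13 — not in {2, 3, 5, 7, 11}.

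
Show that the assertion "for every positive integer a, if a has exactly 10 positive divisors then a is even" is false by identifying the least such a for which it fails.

Check each positive integer a in order until a has exactly 10 positive divisors but a is odd.
For a = 48, 80, 112, 162, 176, 208, 272, 304, 368 the conclusion holds.
a = 405: divisors of 405: 10 divisors; 405 is odd.
Hence a = 405 is a counterexample.

a = 405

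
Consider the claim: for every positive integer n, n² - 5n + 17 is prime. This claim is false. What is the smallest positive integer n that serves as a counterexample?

n = 13

A counterexample is any positive integer n such that n² - 5n + 17 is not prime; we check each in order.
For n = 1, 2, 3, 4, …, 10, 11, 12 the conclusion holds.
n = 13: n² - 5n + 17 = 121 = 11 × 11, composite.
Thus n = 13 disproves the claim, and no smaller n works.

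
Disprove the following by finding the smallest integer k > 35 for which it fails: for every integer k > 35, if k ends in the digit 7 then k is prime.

Check each integer k > 35 in order until k ends in the digit 7 but k is not prime.
For k = 37, 47 the conclusion holds.
k = 57: 57 ends in 7; 57 = 3 × 19, composite.
Hence k = 57 is a counterexample.

k = 57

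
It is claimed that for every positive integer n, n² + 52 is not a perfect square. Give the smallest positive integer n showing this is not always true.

A counterexample is any positive integer n such that n² + 52 is a perfect square; we check each in order.
The first 11 eligible values, up to n = 11, all satisfy the conclusion.
n = 12: 12² + 52 = 196 = 14², a perfect square.
Hence n = 12 is a counterexample.

n = 12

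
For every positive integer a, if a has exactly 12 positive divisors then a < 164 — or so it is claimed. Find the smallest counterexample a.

We need the least positive integer a for which a has exactly 12 positive divisors but the claim fails.
For a = 60, 72, 84, 90, …, 150, 156, 160 the conclusion holds.
a = 198: τ(198) = 12; 198 ≥ 164.
Thus a = 198 disproves the claim, and no smaller a works.

a = 198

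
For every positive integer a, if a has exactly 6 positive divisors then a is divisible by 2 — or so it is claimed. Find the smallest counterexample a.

a = 45

We need the least positive integer a for which a has exactly 6 positive divisors but a is not divisible by 2.
For a = 12, 18, 20, 28, 32, 44 the conclusion holds.
a = 45: τ(45) = 6; 45 mod 2 = 1.
Thus a = 45 disproves the claim, and no smaller a works.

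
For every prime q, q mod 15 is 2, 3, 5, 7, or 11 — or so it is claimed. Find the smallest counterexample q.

Check each prime q in order until the claim fails.
For q = 2, 3, 5, 7, 11 the conclusion holds.
q = 13: 13 mod 15 = 13 — not in {2, 3, 5, 7, 11}.
Thus q = 13 disproves the claim, and no smaller q works.

q = 13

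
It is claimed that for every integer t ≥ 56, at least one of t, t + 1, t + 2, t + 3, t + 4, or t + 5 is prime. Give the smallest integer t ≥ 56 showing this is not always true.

t = 90

Check each integer t ≥ 56 in order until t, t + 1, t + 2, t + 3, t + 4, t + 5 are all composite.
For t = 56, 57, 58, 59, …, 87, 88, 89 the conclusion holds.
t = 90: 90 = 2 × 45; 91 = 7 × 13; 92 = 2 × 46; 93 = 3 × 31; 94 = 2 × 47; 95 = 5 × 19 — all composite.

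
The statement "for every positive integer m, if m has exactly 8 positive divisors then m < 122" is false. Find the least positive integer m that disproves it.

For m = 24, 30, 40, 42, …, 105, 110, 114 the conclusion holds.
m = 128: τ(128) = 8; 128 ≥ 122.
Hence m = 128 is a counterexample.

m = 128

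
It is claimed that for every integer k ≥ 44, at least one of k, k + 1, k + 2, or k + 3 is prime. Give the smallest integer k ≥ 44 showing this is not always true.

k = 48

Check each integer k ≥ 44 in order until k, k + 1, k + 2, k + 3 are all composite.
k = 44: 47 is prime.
k = 45: 47 is prime.
k = 46: 47 is prime.
k = 47: 47 is prime.
k = 48: 48 = 2 × 24; 49 = 7 × 7; 50 = 2 × 25; 51 = 3 × 17 — all composite.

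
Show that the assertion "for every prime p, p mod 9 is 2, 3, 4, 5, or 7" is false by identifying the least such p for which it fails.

Check each prime p in order until the claim fails.
For p = 2, 3, 5, 7, 11, 13 the conclusion holds.
p = 17: 17 mod 9 = 8 — not in {2, 3, 4, 5, 7}.
So p = 17 is the smallest counterexample.

p = 17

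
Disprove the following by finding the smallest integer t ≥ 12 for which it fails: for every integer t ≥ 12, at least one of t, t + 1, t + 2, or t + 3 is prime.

t = 24

A counterexample is any integer t ≥ 12 such that t, t + 1, t + 2, t + 3 are all composite; we check each in order.
For t = 12, 13, 14, 15, …, 21, 22, 23 the conclusion holds.
t = 24: 24 = 2 × 12; 25 = 5 × 5; 26 = 2 × 13; 27 = 3 × 9 — all composite.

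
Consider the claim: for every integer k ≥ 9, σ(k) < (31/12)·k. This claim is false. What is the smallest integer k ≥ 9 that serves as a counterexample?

A counterexample is any integer k ≥ 9 such that the claim fails; we check each in order.
For k = 9, 10, 11, 12, …, 45, 46, 47 the conclusion holds.
k = 48: σ(48) = 124; 124 ≥ 124.
Hence k = 48 is a counterexample.

k = 48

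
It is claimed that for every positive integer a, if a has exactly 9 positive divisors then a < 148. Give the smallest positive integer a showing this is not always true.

For a = 36, 100 the conclusion holds.
a = 196: τ(196) = 9; 196 ≥ 148.

a = 196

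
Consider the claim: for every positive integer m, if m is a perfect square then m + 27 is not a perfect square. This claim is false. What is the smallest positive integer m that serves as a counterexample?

A counterexample is any positive integer m such that m is a perfect square but m + 27 is a perfect square; we check each in order.
m = 1: 1 + 27 = 28, not a perfect square.
m = 4: 4 + 27 = 31, not a perfect square.
m = 9: 9 = 3² and 9 + 27 = 36 = 6².
So m = 9 is the smallest counterexample.

m = 9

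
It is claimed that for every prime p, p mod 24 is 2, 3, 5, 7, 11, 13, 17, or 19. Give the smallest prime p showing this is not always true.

For p = 2, 3, 5, 7, 11, 13, 17, 19 the conclusion holds.
p = 23: 23 mod 24 = 23 — not in {2, 3, 5, 7, 11, 13, 17, 19}.
Hence p = 23 is a counterexample.

p = 23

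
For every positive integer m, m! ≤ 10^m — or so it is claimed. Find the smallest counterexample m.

A counterexample is any positive integer m such that m! > 10^m; we check each in order.
For m = 1, 2, 3, 4, …, 22, 23, 24 the conclusion holds.
m = 25: m! = 15511210043330985984000000 and 10^m = 10000000000000000000000000, so 15511210043330985984000000 > 10000000000000000000000000.
Thus m = 25 disproves the claim, and no smaller m works.

m = 25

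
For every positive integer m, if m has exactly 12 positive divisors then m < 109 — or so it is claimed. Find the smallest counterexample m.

m = 126

A counterexample is any positive integer m such that m has exactly 12 positive divisors but the claim fails; we check each in order.
m = 60: τ(60) = 12; 60 < 109.
m = 72: τ(72) = 12; 72 < 109.
m = 84: τ(84) = 12; 84 < 109.
m = 90: τ(90) = 12; 90 < 109.
m = 96: τ(96) = 12; 96 < 109.
m = 108: τ(108) = 12; 108 < 109.
m = 126: τ(126) = 12; 126 ≥ 109.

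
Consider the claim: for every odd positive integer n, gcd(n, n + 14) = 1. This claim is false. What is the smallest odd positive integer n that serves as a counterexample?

n = 7

n = 1: gcd(1, 15) = 1.
n = 3: gcd(3, 17) = 1.
n = 5: gcd(5, 19) = 1.
n = 7: gcd(7, 21) = 7.
So n = 7 is the smallest counterexample.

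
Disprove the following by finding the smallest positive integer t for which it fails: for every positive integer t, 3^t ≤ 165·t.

t = 7

A counterexample is any positive integer t such that 3^t > 165·t; we check each in order.
t = 1: 3^t = 3 and 165·t = 165, so 3 ≤ 165.
t = 2: 3^t = 9 and 165·t = 330, so 9 ≤ 330.
t = 3: 3^t = 27 and 165·t = 495, so 27 ≤ 495.
t = 4: 3^t = 81 and 165·t = 660, so 81 ≤ 660.
t = 5: 3^t = 243 and 165·t = 825, so 243 ≤ 825.
t = 6: 3^t = 729 and 165·t = 990, so 729 ≤ 990.
t = 7: 3^t = 2187 and 165·t = 1155, so 2187 > 1155.
Hence t = 7 is a counterexample.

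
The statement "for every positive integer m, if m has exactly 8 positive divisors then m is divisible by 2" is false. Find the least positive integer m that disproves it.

m = 105

For m = 24, 30, 40, 42, …, 88, 102, 104 the conclusion holds.
m = 105: τ(105) = 8; 105 mod 2 = 1.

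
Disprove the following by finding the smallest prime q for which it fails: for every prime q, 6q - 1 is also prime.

We need the least prime q for which 6q - 1 is not prime.
For q = 2, 3, 5, 7 the conclusion holds.
q = 11: 6q - 1 = 65 = 5 × 13, not prime.
So q = 11 is the smallest counterexample.

q = 11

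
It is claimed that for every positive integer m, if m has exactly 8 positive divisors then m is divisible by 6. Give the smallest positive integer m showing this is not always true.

m = 40

A counterexample is any positive integer m such that m has exactly 8 positive divisors but m is not divisible by 6; we check each in order.
m = 24: τ(24) = 8; 24 mod 6 = 0.
m = 30: τ(30) = 8; 30 mod 6 = 0.
m = 40: τ(40) = 8; 40 mod 6 = 4.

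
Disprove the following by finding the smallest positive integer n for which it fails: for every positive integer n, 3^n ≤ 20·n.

n = 1: 3^n = 3 and 20·n = 20, so 3 ≤ 20.
n = 2: 3^n = 9 and 20·n = 40, so 9 ≤ 40.
n = 3: 3^n = 27 and 20·n = 60, so 27 ≤ 60.
n = 4: 3^n = 81 and 20·n = 80, so 81 > 80.
So n = 4 is the smallest counterexample.

n = 4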